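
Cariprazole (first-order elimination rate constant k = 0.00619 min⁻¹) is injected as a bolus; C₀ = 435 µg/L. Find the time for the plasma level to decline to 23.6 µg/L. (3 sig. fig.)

471 minutes

C(t) = C₀ e^(−kt)  ⇒  t = ln(C₀/C) / k
t = ln(435/23.6) / 0.006190 = 2.914 / 0.006190 ≈ 471 minutes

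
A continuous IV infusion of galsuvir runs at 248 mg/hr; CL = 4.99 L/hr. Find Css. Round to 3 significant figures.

49.7 mg/L

Css = infusion rate / CL = 248 / 4.99 ≈ 49.7 mg/L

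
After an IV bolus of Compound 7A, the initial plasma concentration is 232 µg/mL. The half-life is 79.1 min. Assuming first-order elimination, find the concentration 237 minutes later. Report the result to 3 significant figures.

29.1 µg/mL

k = ln 2 / 79.1 = 0.008763 min⁻¹
C(t) = C₀ e^(−kt) = 232 × e^(−0.008763 × 237) = 232 × e^(−2.077) = 232 × 0.1253 ≈ 29.1 µg/mL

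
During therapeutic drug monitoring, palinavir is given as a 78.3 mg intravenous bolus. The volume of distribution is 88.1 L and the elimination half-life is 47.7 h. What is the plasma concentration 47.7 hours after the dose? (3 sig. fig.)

0.444 mg/L

C₀ = dose / V = 78.3 / 88.1 = 0.8888 mg/L
k = ln 2 / 47.7 = 0.01453 h⁻¹
C(t) = C₀ e^(−kt) = 0.8888 × e^(−0.01453 × 47.7) = 0.8888 × e^(−0.6931) = 0.8888 × 0.5000 ≈ 0.444 mg/L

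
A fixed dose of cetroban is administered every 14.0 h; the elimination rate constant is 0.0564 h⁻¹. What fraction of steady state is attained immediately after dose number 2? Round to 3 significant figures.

0.794

f_n = 1 − e^(−nkτ) = 1 − e^(−2 × 0.05640 × 14.0) = 1 − e^(−1.579) = 1 − 0.2061 ≈ 0.794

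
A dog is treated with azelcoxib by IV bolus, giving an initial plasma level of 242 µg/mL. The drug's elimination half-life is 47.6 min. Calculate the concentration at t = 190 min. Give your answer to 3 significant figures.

k = ln 2 / 47.6 = 0.01456 min⁻¹
C(t) = C₀ e^(−kt) = 242 × e^(−0.01456 × 190) = 242 × e^(−2.767) = 242 × 0.06287 ≈ 15.2 µg/mL

15.2 µg/mL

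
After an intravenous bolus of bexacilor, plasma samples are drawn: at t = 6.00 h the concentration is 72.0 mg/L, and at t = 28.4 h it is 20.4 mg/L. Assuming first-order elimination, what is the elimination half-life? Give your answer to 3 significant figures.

k = ln(C₁/C₂) / (t₂ − t₁) = ln(72.0/20.4) / (28.4 − 6.00)
  = 1.261 / 22.40 = 0.05630 h⁻¹
t½ = ln 2 / k = ln 2 / 0.05630 ≈ 12.3 hours

12.3 hours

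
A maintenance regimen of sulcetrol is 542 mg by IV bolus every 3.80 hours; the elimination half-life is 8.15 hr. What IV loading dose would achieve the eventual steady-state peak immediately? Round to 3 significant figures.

1960 mg

k = ln 2 / 8.15 = 0.08505 hr⁻¹
Accumulation ratio R = 1 / (1 − e^(−kτ)) = 1 / (1 − e^(−0.08505×3.80)) = 1 / (1 − 0.7238) = 3.621
Loading dose = maintenance dose × R = 542 × 3.621 ≈ 1960 mg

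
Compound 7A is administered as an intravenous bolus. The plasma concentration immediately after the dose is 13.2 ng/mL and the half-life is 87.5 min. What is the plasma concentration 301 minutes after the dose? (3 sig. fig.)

k = ln 2 / 87.5 = 0.007922 min⁻¹
C(t) = C₀ e^(−kt) = 13.2 × e^(−0.007922 × 301) = 13.2 × e^(−2.384) = 13.2 × 0.09214 ≈ 1.22 ng/mL

1.22 ng/mL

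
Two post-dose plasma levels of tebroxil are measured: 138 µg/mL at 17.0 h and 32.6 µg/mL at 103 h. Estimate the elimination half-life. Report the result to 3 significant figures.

41.3 hours

k = ln(C₁/C₂) / (t₂ − t₁) = ln(138/32.6) / (103 − 17.0)
  = 1.443 / 86.00 = 0.01678 h⁻¹
t½ = ln 2 / k = ln 2 / 0.01678 ≈ 41.3 hours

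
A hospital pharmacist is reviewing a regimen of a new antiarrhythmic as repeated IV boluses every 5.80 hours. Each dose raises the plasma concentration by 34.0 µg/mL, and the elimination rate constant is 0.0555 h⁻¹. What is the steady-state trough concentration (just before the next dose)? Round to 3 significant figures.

Fraction remaining after one interval: e^(−kτ) = e^(−0.05550 × 5.80) = 0.7248
R = 1 / (1 − 0.7248) = 3.633
Css,max = 34.0 × 3.633 = 123.5 µg/mL
Css,min = Css,max × e^(−kτ) = 123.5 × 0.7248 ≈ 89.5 µg/mL

89.5 µg/mL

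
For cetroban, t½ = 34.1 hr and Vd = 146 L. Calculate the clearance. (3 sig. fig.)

k = ln 2 / t½ = ln 2 / 34.1 = 0.02033 hr⁻¹
CL = k · V = 0.02033 × 146 ≈ 2.97 L/hr

2.97 L/hr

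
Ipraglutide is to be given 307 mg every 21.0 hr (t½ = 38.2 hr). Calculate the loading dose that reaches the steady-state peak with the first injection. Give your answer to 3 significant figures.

k = ln 2 / 38.2 = 0.01815 hr⁻¹
Accumulation ratio R = 1 / (1 − e^(−kτ)) = 1 / (1 − e^(−0.01815×21.0)) = 1 / (1 − 0.6831) = 3.156
Loading dose = maintenance dose × R = 307 × 3.156 ≈ 969 mg

969 mg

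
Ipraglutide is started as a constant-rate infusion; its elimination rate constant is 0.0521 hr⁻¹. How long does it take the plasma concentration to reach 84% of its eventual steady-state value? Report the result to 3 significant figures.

f = 1 − e^(−kt)  ⇒  t = −ln(1 − f) / k
t = −ln(1 − 0.84) / 0.05210 = 1.833 / 0.05210 ≈ 35.2 hours

35.2 hours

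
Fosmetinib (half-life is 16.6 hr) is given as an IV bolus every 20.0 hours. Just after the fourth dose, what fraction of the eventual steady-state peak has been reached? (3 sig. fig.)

0.965

k = ln 2 / 16.6 = 0.04176 hr⁻¹
f_n = 1 − e^(−nkτ) = 1 − e^(−4 × 0.04176 × 20.0) = 1 − e^(−3.340) = 1 − 0.03542 ≈ 0.965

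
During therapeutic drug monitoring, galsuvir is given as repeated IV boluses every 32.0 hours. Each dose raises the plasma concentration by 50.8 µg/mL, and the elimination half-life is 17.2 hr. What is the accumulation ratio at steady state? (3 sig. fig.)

1.38

k = ln 2 / 17.2 = 0.04030 hr⁻¹
Fraction remaining after one interval: e^(−kτ) = e^(−0.04030 × 32.0) = 0.2754
R = 1 / (1 − 0.2754) = 1 / 0.7246 ≈ 1.38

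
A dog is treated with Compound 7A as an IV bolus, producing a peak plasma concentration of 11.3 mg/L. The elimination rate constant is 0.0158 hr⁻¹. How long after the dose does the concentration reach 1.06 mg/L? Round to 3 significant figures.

150 hours

C(t) = C₀ e^(−kt)  ⇒  t = ln(C₀/C) / k
t = ln(11.3/1.06) / 0.01580 = 2.367 / 0.01580 ≈ 150 hours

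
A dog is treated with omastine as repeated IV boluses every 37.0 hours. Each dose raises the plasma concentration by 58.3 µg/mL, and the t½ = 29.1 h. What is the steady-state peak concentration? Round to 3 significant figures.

99.5 µg/mL

k = ln 2 / 29.1 = 0.02382 h⁻¹
Fraction remaining after one interval: e^(−kτ) = e^(−0.02382 × 37.0) = 0.4142
R = 1 / (1 − 0.4142) = 1.707
Css,max = 58.3 × 1.707 ≈ 99.5 µg/mL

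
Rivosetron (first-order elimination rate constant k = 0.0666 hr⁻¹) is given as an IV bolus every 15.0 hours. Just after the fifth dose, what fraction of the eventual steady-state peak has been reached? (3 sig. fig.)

0.993

f_n = 1 − e^(−nkτ) = 1 − e^(−5 × 0.06660 × 15.0) = 1 − e^(−4.995) = 1 − 0.006772 ≈ 0.993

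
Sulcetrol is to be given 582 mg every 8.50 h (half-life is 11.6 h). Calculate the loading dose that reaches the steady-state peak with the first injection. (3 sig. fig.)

k = ln 2 / 11.6 = 0.05975 h⁻¹
Accumulation ratio R = 1 / (1 − e^(−kτ)) = 1 / (1 − e^(−0.05975×8.50)) = 1 / (1 − 0.6018) = 2.511
Loading dose = maintenance dose × R = 582 × 2.511 ≈ 1460 mg

1460 mg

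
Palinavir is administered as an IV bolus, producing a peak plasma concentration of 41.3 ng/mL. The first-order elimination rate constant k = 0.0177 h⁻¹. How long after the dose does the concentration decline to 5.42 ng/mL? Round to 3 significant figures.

C(t) = C₀ e^(−kt)  ⇒  t = ln(C₀/C) / k
t = ln(41.3/5.42) / 0.01770 = 2.031 / 0.01770 ≈ 115 hours

115 hours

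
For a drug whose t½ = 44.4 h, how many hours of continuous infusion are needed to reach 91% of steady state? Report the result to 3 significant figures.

k = ln 2 / 44.4 = 0.01561 h⁻¹
f = 1 − e^(−kt)  ⇒  t = −ln(1 − f) / k
t = −ln(1 − 0.91) / 0.01561 = 2.408 / 0.01561 ≈ 154 hours

154 hours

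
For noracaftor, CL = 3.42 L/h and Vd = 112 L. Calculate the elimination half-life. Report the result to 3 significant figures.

k = CL / V = 3.42 / 112 = 0.03054 h⁻¹
t½ = ln 2 / k = ln 2 / 0.03054 ≈ 22.7 hours

22.7 hours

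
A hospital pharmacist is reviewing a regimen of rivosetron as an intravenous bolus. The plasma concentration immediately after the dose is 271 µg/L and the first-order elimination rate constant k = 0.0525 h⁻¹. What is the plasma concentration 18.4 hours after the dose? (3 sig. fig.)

103 µg/L

C(t) = C₀ e^(−kt) = 271 × e^(−0.05250 × 18.4) = 271 × e^(−0.9660) = 271 × 0.3806 ≈ 103 µg/L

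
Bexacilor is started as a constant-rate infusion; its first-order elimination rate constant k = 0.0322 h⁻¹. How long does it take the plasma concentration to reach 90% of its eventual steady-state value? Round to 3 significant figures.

f = 1 − e^(−kt)  ⇒  t = −ln(1 − f) / k
t = −ln(1 − 0.9) / 0.03220 = 2.303 / 0.03220 ≈ 71.5 hours

71.5 hours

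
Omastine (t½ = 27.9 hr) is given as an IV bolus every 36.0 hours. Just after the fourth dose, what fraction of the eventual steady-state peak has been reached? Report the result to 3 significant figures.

k = ln 2 / 27.9 = 0.02484 hr⁻¹
f_n = 1 − e^(−nkτ) = 1 − e^(−4 × 0.02484 × 36.0) = 1 − e^(−3.578) = 1 − 0.02794 ≈ 0.972

0.972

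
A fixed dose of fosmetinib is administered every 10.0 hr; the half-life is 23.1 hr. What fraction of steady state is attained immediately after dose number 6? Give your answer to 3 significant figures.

0.835

k = ln 2 / 23.1 = 0.03001 hr⁻¹
f_n = 1 − e^(−nkτ) = 1 − e^(−6 × 0.03001 × 10.0) = 1 − e^(−1.800) = 1 − 0.1652 ≈ 0.835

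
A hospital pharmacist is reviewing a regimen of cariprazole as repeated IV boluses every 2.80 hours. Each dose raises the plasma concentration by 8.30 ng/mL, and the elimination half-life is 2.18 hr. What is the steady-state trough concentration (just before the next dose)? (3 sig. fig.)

5.78 ng/mL

k = ln 2 / 2.18 = 0.3180 hr⁻¹
Fraction remaining after one interval: e^(−kτ) = e^(−0.3180 × 2.80) = 0.4105
R = 1 / (1 − 0.4105) = 1.696
Css,max = 8.30 × 1.696 = 14.08 ng/mL
Css,min = Css,max × e^(−kτ) = 14.08 × 0.4105 ≈ 5.78 ng/mL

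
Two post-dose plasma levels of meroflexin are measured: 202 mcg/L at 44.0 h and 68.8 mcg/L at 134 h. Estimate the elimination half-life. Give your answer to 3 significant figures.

k = ln(C₁/C₂) / (t₂ − t₁) = ln(202/68.8) / (134 − 44.0)
  = 1.077 / 90.00 = 0.01197 h⁻¹
t½ = ln 2 / k = ln 2 / 0.01197 ≈ 57.9 hours

57.9 hours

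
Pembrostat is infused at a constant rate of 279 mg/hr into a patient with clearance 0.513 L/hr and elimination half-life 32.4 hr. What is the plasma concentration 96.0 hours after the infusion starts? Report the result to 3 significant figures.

Css = rate / CL = 279 / 0.513 = 543.9 µg/mL
k = ln 2 / 32.4 = 0.02139 hr⁻¹
C(t) = Css (1 − e^(−kt)) = 543.9 × (1 − e^(−2.054)) = 543.9 × 0.8717 ≈ 474 µg/mL

474 µg/mL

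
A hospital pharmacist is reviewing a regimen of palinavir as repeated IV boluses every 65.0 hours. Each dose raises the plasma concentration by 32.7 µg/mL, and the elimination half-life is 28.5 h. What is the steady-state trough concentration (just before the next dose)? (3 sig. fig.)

k = ln 2 / 28.5 = 0.02432 h⁻¹
Fraction remaining after one interval: e^(−kτ) = e^(−0.02432 × 65.0) = 0.2058
R = 1 / (1 − 0.2058) = 1.259
Css,max = 32.7 × 1.259 = 41.17 µg/mL
Css,min = Css,max × e^(−kτ) = 41.17 × 0.2058 ≈ 8.47 µg/mL

8.47 µg/mL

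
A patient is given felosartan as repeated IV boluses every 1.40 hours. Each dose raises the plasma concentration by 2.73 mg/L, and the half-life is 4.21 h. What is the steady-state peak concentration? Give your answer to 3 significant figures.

13.3 mg/L

k = ln 2 / 4.21 = 0.1646 h⁻¹
Fraction remaining after one interval: e^(−kτ) = e^(−0.1646 × 1.40) = 0.7941
R = 1 / (1 − 0.7941) = 4.858
Css,max = 2.73 × 4.858 ≈ 13.3 mg/L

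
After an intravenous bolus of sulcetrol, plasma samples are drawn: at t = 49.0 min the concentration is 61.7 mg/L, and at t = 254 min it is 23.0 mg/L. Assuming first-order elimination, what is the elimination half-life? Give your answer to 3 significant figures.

144 minutes

k = ln(C₁/C₂) / (t₂ − t₁) = ln(61.7/23.0) / (254 − 49.0)
  = 0.9868 / 205.0 = 0.004814 min⁻¹
t½ = ln 2 / k = ln 2 / 0.004814 ≈ 144 minutes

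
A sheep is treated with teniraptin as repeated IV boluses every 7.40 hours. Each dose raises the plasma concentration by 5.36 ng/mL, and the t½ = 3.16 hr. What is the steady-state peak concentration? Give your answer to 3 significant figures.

6.68 ng/mL

k = ln 2 / 3.16 = 0.2194 hr⁻¹
Fraction remaining after one interval: e^(−kτ) = e^(−0.2194 × 7.40) = 0.1973
R = 1 / (1 − 0.1973) = 1.246
Css,max = 5.36 × 1.246 ≈ 6.68 ng/mL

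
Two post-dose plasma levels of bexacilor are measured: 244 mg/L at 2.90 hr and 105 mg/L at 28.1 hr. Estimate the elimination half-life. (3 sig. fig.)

k = ln(C₁/C₂) / (t₂ − t₁) = ln(244/105) / (28.1 − 2.90)
  = 0.8432 / 25.20 = 0.03346 hr⁻¹
t½ = ln 2 / k = ln 2 / 0.03346 ≈ 20.7 hours

20.7 hours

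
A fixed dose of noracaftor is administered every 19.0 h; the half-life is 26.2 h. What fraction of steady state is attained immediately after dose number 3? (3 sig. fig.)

k = ln 2 / 26.2 = 0.02646 h⁻¹
f_n = 1 − e^(−nkτ) = 1 − e^(−3 × 0.02646 × 19.0) = 1 − e^(−1.508) = 1 − 0.2214 ≈ 0.779

0.779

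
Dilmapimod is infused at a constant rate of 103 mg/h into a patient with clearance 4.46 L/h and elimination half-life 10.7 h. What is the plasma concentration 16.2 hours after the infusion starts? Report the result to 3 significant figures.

Css = rate / CL = 103 / 4.46 = 23.09 mg/L
k = ln 2 / 10.7 = 0.06478 h⁻¹
C(t) = Css (1 − e^(−kt)) = 23.09 × (1 − e^(−1.049)) = 23.09 × 0.6499 ≈ 15.0 mg/L

15.0 mg/L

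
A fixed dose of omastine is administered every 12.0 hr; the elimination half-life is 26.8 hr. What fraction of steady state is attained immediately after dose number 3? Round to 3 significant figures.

k = ln 2 / 26.8 = 0.02586 hr⁻¹
f_n = 1 − e^(−nkτ) = 1 − e^(−3 × 0.02586 × 12.0) = 1 − e^(−0.9311) = 1 − 0.3941 ≈ 0.606

0.606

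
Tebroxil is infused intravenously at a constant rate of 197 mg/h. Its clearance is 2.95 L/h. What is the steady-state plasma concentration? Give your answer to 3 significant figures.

Css = infusion rate / CL = 197 / 2.95 ≈ 66.8 mg/L

66.8 mg/L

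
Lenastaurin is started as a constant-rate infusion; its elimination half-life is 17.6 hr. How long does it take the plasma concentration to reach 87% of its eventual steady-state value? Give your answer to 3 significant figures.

k = ln 2 / 17.6 = 0.03938 hr⁻¹
f = 1 − e^(−kt)  ⇒  t = −ln(1 − f) / k
t = −ln(1 − 0.87) / 0.03938 = 2.040 / 0.03938 ≈ 51.8 hours

51.8 hours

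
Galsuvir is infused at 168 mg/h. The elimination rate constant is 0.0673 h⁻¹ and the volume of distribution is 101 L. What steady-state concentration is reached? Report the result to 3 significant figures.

CL = k · V = 0.0673 × 101 = 6.797 L/h
Css = rate / CL = 168 / 6.797 ≈ 24.7 µg/mL

24.7 µg/mL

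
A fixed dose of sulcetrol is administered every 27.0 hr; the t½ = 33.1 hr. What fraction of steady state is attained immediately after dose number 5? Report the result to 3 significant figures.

0.941

k = ln 2 / 33.1 = 0.02094 hr⁻¹
f_n = 1 − e^(−nkτ) = 1 − e^(−5 × 0.02094 × 27.0) = 1 − e^(−2.827) = 1 − 0.05919 ≈ 0.941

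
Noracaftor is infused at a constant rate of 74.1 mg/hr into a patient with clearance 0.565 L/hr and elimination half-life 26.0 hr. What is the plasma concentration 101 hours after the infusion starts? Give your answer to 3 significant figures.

122 mg/L

Css = rate / CL = 74.1 / 0.565 = 131.2 mg/L
k = ln 2 / 26.0 = 0.02666 hr⁻¹
C(t) = Css (1 − e^(−kt)) = 131.2 × (1 − e^(−2.693)) = 131.2 × 0.9323 ≈ 122 mg/L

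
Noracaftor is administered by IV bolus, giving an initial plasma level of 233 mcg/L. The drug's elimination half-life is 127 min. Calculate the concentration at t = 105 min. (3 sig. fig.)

131 mcg/L

k = ln 2 / 127 = 0.005458 min⁻¹
105 min is 0.8268 half-lives, so C = 233 × (1/2)^0.8268 = 233 × 0.5638 ≈ 131 mcg/L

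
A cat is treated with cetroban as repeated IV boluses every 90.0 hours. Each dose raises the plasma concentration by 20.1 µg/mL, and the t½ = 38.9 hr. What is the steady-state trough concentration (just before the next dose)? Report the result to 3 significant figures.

5.06 µg/mL

k = ln 2 / 38.9 = 0.01782 hr⁻¹
Fraction remaining after one interval: e^(−kτ) = e^(−0.01782 × 90.0) = 0.2012
R = 1 / (1 − 0.2012) = 1.252
Css,max = 20.1 × 1.252 = 25.16 µg/mL
Css,min = Css,max × e^(−kτ) = 25.16 × 0.2012 ≈ 5.06 µg/mL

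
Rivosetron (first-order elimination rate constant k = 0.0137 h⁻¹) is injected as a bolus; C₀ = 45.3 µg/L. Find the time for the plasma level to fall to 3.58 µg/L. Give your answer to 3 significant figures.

185 hours

C(t) = C₀ e^(−kt)  ⇒  t = ln(C₀/C) / k
t = ln(45.3/3.58) / 0.01370 = 2.538 / 0.01370 ≈ 185 hours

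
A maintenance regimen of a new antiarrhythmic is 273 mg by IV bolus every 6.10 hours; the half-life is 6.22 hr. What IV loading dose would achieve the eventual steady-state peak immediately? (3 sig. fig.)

553 mg

k = ln 2 / 6.22 = 0.1114 hr⁻¹
Accumulation ratio R = 1 / (1 − e^(−kτ)) = 1 / (1 − e^(−0.1114×6.10)) = 1 / (1 − 0.5067) = 2.027
Loading dose = maintenance dose × R = 273 × 2.027 ≈ 553 mg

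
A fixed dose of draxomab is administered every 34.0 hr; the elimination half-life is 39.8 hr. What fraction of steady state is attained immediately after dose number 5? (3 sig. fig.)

0.948

k = ln 2 / 39.8 = 0.01742 hr⁻¹
f_n = 1 − e^(−nkτ) = 1 − e^(−5 × 0.01742 × 34.0) = 1 − e^(−2.961) = 1 − 0.05178 ≈ 0.948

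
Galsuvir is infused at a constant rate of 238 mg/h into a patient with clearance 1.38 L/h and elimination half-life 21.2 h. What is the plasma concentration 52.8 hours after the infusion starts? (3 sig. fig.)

Css = rate / CL = 238 / 1.38 = 172.5 mg/L
k = ln 2 / 21.2 = 0.03270 h⁻¹
C(t) = Css (1 − e^(−kt)) = 172.5 × (1 − e^(−1.726)) = 172.5 × 0.8221 ≈ 142 mg/L

142 mg/L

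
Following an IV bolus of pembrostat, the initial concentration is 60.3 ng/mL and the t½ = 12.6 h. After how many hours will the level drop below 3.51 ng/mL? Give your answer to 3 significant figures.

51.7 hours

k = ln 2 / 12.6 = 0.05501 h⁻¹
C(t) = C₀ e^(−kt)  ⇒  t = ln(C₀/C) / k
t = ln(60.3/3.51) / 0.05501 = 2.844 / 0.05501 ≈ 51.7 hours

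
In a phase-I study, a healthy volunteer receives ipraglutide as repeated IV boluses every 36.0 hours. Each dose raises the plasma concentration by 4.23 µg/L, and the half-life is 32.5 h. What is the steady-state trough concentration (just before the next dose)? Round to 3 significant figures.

3.66 µg/L

k = ln 2 / 32.5 = 0.02133 h⁻¹
Fraction remaining after one interval: e^(−kτ) = e^(−0.02133 × 36.0) = 0.4640
R = 1 / (1 − 0.4640) = 1.866
Css,max = 4.23 × 1.866 = 7.892 µg/L
Css,min = Css,max × e^(−kτ) = 7.892 × 0.4640 ≈ 3.66 µg/L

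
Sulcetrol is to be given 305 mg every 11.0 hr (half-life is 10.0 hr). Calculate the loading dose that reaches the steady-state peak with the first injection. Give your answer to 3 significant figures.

k = ln 2 / 10.0 = 0.06931 hr⁻¹
Accumulation ratio R = 1 / (1 − e^(−kτ)) = 1 / (1 − e^(−0.06931×11.0)) = 1 / (1 − 0.4665) = 1.874
Loading dose = maintenance dose × R = 305 × 1.874 ≈ 572 mg

572 mg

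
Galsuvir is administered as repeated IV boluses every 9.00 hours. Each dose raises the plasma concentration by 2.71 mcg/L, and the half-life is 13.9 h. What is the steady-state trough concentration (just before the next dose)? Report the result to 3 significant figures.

4.78 mcg/L

k = ln 2 / 13.9 = 0.04987 h⁻¹
Fraction remaining after one interval: e^(−kτ) = e^(−0.04987 × 9.00) = 0.6384
R = 1 / (1 − 0.6384) = 2.765
Css,max = 2.71 × 2.765 = 7.494 mcg/L
Css,min = Css,max × e^(−kτ) = 7.494 × 0.6384 ≈ 4.78 mcg/L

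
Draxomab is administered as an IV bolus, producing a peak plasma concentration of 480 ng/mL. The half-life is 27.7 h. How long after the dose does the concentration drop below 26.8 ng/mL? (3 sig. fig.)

115 hours

k = ln 2 / 27.7 = 0.02502 h⁻¹
C(t) = C₀ e^(−kt)  ⇒  t = ln(C₀/C) / k
t = ln(480/26.8) / 0.02502 = 2.885 / 0.02502 ≈ 115 hours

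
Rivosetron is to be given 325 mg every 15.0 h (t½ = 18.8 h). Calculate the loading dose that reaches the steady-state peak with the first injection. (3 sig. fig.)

765 mg

k = ln 2 / 18.8 = 0.03687 h⁻¹
Accumulation ratio R = 1 / (1 − e^(−kτ)) = 1 / (1 − e^(−0.03687×15.0)) = 1 / (1 − 0.5752) = 2.354
Loading dose = maintenance dose × R = 325 × 2.354 ≈ 765 mg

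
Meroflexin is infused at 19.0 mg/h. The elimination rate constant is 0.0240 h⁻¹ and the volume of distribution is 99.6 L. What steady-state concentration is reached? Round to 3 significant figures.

CL = k · V = 0.0240 × 99.6 = 2.390 L/h
Css = rate / CL = 19.0 / 2.390 ≈ 7.95 µg/mL

7.95 µg/mL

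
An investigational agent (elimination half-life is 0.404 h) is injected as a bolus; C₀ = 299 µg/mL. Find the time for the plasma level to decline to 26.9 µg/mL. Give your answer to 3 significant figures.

k = ln 2 / 0.404 = 1.716 h⁻¹
C(t) = C₀ e^(−kt)  ⇒  t = ln(C₀/C) / k
t = ln(299/26.9) / 1.716 = 2.408 / 1.716 ≈ 1.40 hours

1.40 hours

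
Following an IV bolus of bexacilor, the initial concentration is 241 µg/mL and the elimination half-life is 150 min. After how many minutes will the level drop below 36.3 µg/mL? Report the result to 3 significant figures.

410 minutes

k = ln 2 / 150 = 0.004621 min⁻¹
C(t) = C₀ e^(−kt)  ⇒  t = ln(C₀/C) / k
t = ln(241/36.3) / 0.004621 = 1.893 / 0.004621 ≈ 410 minutes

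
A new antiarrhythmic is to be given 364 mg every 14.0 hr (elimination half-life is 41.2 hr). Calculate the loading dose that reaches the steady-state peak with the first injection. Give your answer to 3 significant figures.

k = ln 2 / 41.2 = 0.01682 hr⁻¹
Accumulation ratio R = 1 / (1 − e^(−kτ)) = 1 / (1 − e^(−0.01682×14.0)) = 1 / (1 − 0.7901) = 4.765
Loading dose = maintenance dose × R = 364 × 4.765 ≈ 1730 mg

1730 mg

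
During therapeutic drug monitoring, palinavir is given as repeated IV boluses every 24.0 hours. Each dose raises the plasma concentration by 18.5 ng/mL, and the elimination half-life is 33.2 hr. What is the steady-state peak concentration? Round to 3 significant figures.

k = ln 2 / 33.2 = 0.02088 hr⁻¹
Fraction remaining after one interval: e^(−kτ) = e^(−0.02088 × 24.0) = 0.6059
R = 1 / (1 − 0.6059) = 2.537
Css,max = 18.5 × 2.537 ≈ 46.9 ng/mL

46.9 ng/mL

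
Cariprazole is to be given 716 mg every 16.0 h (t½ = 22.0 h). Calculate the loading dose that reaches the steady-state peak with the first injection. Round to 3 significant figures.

k = ln 2 / 22.0 = 0.03151 h⁻¹
Accumulation ratio R = 1 / (1 − e^(−kτ)) = 1 / (1 − e^(−0.03151×16.0)) = 1 / (1 − 0.6040) = 2.526
Loading dose = maintenance dose × R = 716 × 2.526 ≈ 1810 mg

1810 mg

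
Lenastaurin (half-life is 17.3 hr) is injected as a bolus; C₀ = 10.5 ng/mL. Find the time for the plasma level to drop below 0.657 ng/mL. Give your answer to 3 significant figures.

69.2 hours

k = ln 2 / 17.3 = 0.04007 hr⁻¹
C(t) = C₀ e^(−kt)  ⇒  t = ln(C₀/C) / k
t = ln(10.5/0.657) / 0.04007 = 2.771 / 0.04007 ≈ 69.2 hours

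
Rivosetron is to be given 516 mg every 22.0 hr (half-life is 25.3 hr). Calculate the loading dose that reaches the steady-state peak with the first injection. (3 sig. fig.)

1140 mg

k = ln 2 / 25.3 = 0.02740 hr⁻¹
Accumulation ratio R = 1 / (1 − e^(−kτ)) = 1 / (1 − e^(−0.02740×22.0)) = 1 / (1 − 0.5473) = 2.209
Loading dose = maintenance dose × R = 516 × 2.209 ≈ 1140 mg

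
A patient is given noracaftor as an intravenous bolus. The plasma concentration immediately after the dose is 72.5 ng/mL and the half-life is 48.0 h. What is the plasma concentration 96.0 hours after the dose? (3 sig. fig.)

18.1 ng/mL

k = ln 2 / 48.0 = 0.01444 h⁻¹
C(t) = C₀ e^(−kt) = 72.5 × e^(−0.01444 × 96.0) = 72.5 × e^(−1.386) = 72.5 × 0.2500 ≈ 18.1 ng/mL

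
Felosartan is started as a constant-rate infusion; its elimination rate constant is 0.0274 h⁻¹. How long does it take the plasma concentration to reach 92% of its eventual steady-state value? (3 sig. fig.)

f = 1 − e^(−kt)  ⇒  t = −ln(1 − f) / k
t = −ln(1 − 0.92) / 0.02740 = 2.526 / 0.02740 ≈ 92.2 hours

92.2 hours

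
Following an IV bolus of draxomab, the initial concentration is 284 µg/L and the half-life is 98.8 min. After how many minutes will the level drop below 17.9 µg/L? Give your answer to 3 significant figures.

394 minutes

k = ln 2 / 98.8 = 0.007016 min⁻¹
C(t) = C₀ e^(−kt)  ⇒  t = ln(C₀/C) / k
t = ln(284/17.9) / 0.007016 = 2.764 / 0.007016 ≈ 394 minutes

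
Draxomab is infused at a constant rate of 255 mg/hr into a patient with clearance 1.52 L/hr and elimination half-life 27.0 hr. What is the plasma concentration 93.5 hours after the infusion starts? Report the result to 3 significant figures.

153 µg/mL

Css = rate / CL = 255 / 1.52 = 167.8 µg/mL
k = ln 2 / 27.0 = 0.02567 hr⁻¹
C(t) = Css (1 − e^(−kt)) = 167.8 × (1 − e^(−2.400)) = 167.8 × 0.9093 ≈ 153 µg/mL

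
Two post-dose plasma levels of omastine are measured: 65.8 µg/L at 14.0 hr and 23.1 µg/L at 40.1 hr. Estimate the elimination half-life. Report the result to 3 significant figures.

k = ln(C₁/C₂) / (t₂ − t₁) = ln(65.8/23.1) / (40.1 − 14.0)
  = 1.047 / 26.10 = 0.04011 hr⁻¹
t½ = ln 2 / k = ln 2 / 0.04011 ≈ 17.3 hours

17.3 hours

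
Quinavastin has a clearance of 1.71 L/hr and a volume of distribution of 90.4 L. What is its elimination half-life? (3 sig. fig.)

k = CL / V = 1.71 / 90.4 = 0.01892 hr⁻¹
t½ = ln 2 / k = ln 2 / 0.01892 ≈ 36.6 hours

36.6 hours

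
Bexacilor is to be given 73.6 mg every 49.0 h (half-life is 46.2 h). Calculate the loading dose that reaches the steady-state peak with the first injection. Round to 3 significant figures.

141 mg

k = ln 2 / 46.2 = 0.01500 h⁻¹
Accumulation ratio R = 1 / (1 − e^(−kτ)) = 1 / (1 − e^(−0.01500×49.0)) = 1 / (1 − 0.4794) = 1.921
Loading dose = maintenance dose × R = 73.6 × 1.921 ≈ 141 mg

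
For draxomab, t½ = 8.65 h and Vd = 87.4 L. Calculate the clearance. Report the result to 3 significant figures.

k = ln 2 / t½ = ln 2 / 8.65 = 0.08013 h⁻¹
CL = k · V = 0.08013 × 87.4 ≈ 7.00 L/h

7.00 L/h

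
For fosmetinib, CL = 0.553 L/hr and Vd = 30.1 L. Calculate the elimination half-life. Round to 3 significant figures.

k = CL / V = 0.553 / 30.1 = 0.01837 hr⁻¹
t½ = ln 2 / k = ln 2 / 0.01837 ≈ 37.7 hours

37.7 hours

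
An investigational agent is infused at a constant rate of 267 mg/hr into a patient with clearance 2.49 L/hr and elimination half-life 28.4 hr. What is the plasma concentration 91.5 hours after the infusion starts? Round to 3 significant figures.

95.7 mg/L

Css = rate / CL = 267 / 2.49 = 107.2 mg/L
k = ln 2 / 28.4 = 0.02441 hr⁻¹
C(t) = Css (1 − e^(−kt)) = 107.2 × (1 − e^(−2.233)) = 107.2 × 0.8928 ≈ 95.7 mg/L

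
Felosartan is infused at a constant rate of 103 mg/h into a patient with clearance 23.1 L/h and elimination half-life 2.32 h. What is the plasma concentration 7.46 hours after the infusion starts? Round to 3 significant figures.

3.98 mg/L

Css = rate / CL = 103 / 23.1 = 4.459 mg/L
k = ln 2 / 2.32 = 0.2988 h⁻¹
C(t) = Css (1 − e^(−kt)) = 4.459 × (1 − e^(−2.229)) = 4.459 × 0.8923 ≈ 3.98 mg/L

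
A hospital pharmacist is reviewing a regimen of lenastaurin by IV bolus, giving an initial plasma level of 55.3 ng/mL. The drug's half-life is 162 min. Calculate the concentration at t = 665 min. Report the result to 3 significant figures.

k = ln 2 / 162 = 0.004279 min⁻¹
C(t) = C₀ e^(−kt) = 55.3 × e^(−0.004279 × 665) = 55.3 × e^(−2.845) = 55.3 × 0.05812 ≈ 3.21 ng/mL

3.21 ng/mL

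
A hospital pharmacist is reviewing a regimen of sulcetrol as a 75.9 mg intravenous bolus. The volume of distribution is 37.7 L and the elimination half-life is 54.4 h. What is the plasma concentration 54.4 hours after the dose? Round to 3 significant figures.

C₀ = dose / V = 75.9 / 37.7 = 2.013 mg/L
k = ln 2 / 54.4 = 0.01274 h⁻¹
C(t) = C₀ e^(−kt) = 2.013 × e^(−0.01274 × 54.4) = 2.013 × e^(−0.6931) = 2.013 × 0.5000 ≈ 1.01 mg/L

1.01 mg/L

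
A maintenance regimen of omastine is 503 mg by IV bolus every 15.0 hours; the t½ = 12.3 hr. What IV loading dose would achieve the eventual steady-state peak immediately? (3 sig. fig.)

k = ln 2 / 12.3 = 0.05635 hr⁻¹
Accumulation ratio R = 1 / (1 − e^(−kτ)) = 1 / (1 − e^(−0.05635×15.0)) = 1 / (1 − 0.4294) = 1.753
Loading dose = maintenance dose × R = 503 × 1.753 ≈ 882 mg

882 mg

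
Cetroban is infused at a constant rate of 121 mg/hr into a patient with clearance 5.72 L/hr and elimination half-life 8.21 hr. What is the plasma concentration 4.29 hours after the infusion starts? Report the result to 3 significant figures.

6.43 µg/mL

Css = rate / CL = 121 / 5.72 = 21.15 µg/mL
k = ln 2 / 8.21 = 0.08443 hr⁻¹
C(t) = Css (1 − e^(−kt)) = 21.15 × (1 − e^(−0.3622)) = 21.15 × 0.3039 ≈ 6.43 µg/mL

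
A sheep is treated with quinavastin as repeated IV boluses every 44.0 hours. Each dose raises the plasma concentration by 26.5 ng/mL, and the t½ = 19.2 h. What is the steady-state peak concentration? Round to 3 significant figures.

33.3 ng/mL

k = ln 2 / 19.2 = 0.03610 h⁻¹
Fraction remaining after one interval: e^(−kτ) = e^(−0.03610 × 44.0) = 0.2042
R = 1 / (1 − 0.2042) = 1.257
Css,max = 26.5 × 1.257 ≈ 33.3 ng/mL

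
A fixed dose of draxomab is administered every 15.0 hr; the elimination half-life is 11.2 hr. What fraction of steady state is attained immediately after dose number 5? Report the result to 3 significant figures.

k = ln 2 / 11.2 = 0.06189 hr⁻¹
f_n = 1 − e^(−nkτ) = 1 − e^(−5 × 0.06189 × 15.0) = 1 − e^(−4.642) = 1 − 0.009642 ≈ 0.990

0.990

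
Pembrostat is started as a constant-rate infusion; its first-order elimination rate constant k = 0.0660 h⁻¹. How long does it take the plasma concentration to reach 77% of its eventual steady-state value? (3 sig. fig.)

22.3 hours

f = 1 − e^(−kt)  ⇒  t = −ln(1 − f) / k
t = −ln(1 − 0.77) / 0.06600 = 1.470 / 0.06600 ≈ 22.3 hours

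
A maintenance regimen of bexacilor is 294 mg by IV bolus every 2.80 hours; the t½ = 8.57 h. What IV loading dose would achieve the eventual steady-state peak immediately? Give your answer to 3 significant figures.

1450 mg

k = ln 2 / 8.57 = 0.08088 h⁻¹
Accumulation ratio R = 1 / (1 − e^(−kτ)) = 1 / (1 − e^(−0.08088×2.80)) = 1 / (1 − 0.7973) = 4.935
Loading dose = maintenance dose × R = 294 × 4.935 ≈ 1450 mg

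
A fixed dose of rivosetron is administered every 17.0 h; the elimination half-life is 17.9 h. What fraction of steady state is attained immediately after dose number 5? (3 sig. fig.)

0.963

k = ln 2 / 17.9 = 0.03872 h⁻¹
f_n = 1 − e^(−nkτ) = 1 − e^(−5 × 0.03872 × 17.0) = 1 − e^(−3.291) = 1 − 0.03720 ≈ 0.963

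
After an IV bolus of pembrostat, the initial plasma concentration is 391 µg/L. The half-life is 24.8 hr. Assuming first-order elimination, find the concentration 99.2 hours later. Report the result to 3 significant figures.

k = ln 2 / 24.8 = 0.02795 hr⁻¹
C(t) = C₀ e^(−kt) = 391 × e^(−0.02795 × 99.2) = 391 × e^(−2.773) = 391 × 0.06250 ≈ 24.4 µg/L

24.4 µg/L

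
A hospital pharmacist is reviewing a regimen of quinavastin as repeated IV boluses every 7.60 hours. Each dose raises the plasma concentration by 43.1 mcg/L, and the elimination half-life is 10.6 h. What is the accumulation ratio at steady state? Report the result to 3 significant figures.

k = ln 2 / 10.6 = 0.06539 h⁻¹
Fraction remaining after one interval: e^(−kτ) = e^(−0.06539 × 7.60) = 0.6084
R = 1 / (1 − 0.6084) = 1 / 0.3916 ≈ 2.55

2.55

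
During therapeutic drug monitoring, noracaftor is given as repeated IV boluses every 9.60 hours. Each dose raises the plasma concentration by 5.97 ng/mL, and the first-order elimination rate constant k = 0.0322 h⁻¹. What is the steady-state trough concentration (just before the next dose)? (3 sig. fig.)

16.5 ng/mL

Fraction remaining after one interval: e^(−kτ) = e^(−0.03220 × 9.60) = 0.7341
R = 1 / (1 − 0.7341) = 3.761
Css,max = 5.97 × 3.761 = 22.45 ng/mL
Css,min = Css,max × e^(−kτ) = 22.45 × 0.7341 ≈ 16.5 ng/mL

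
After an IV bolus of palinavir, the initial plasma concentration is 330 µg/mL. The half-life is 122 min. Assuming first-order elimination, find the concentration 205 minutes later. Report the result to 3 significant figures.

103 µg/mL

k = ln 2 / 122 = 0.005682 min⁻¹
C(t) = C₀ e^(−kt) = 330 × e^(−0.005682 × 205) = 330 × e^(−1.165) = 330 × 0.3120 ≈ 103 µg/mL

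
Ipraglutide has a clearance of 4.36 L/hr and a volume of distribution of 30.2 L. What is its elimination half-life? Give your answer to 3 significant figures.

4.80 hours

k = CL / V = 4.36 / 30.2 = 0.1444 hr⁻¹
t½ = ln 2 / k = ln 2 / 0.1444 ≈ 4.80 hours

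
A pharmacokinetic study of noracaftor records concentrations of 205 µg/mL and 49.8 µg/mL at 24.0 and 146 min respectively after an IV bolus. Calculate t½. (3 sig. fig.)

59.8 minutes

k = ln(C₁/C₂) / (t₂ − t₁) = ln(205/49.8) / (146 − 24.0)
  = 1.415 / 122.0 = 0.01160 min⁻¹
t½ = ln 2 / k = ln 2 / 0.01160 ≈ 59.8 minutes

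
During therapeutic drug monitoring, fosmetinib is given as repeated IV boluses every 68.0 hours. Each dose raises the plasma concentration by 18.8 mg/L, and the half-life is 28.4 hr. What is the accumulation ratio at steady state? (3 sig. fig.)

k = ln 2 / 28.4 = 0.02441 hr⁻¹
Fraction remaining after one interval: e^(−kτ) = e^(−0.02441 × 68.0) = 0.1902
R = 1 / (1 − 0.1902) = 1 / 0.8098 ≈ 1.23

1.23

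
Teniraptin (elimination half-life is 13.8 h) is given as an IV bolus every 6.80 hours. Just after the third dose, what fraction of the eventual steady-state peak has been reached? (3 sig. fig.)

0.641

k = ln 2 / 13.8 = 0.05023 h⁻¹
f_n = 1 − e^(−nkτ) = 1 − e^(−3 × 0.05023 × 6.80) = 1 − e^(−1.025) = 1 − 0.3589 ≈ 0.641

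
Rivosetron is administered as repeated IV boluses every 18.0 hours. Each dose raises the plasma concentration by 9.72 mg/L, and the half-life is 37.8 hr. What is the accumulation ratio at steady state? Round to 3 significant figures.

3.56

k = ln 2 / 37.8 = 0.01834 hr⁻¹
Fraction remaining after one interval: e^(−kτ) = e^(−0.01834 × 18.0) = 0.7189
R = 1 / (1 − 0.7189) = 1 / 0.2811 ≈ 3.56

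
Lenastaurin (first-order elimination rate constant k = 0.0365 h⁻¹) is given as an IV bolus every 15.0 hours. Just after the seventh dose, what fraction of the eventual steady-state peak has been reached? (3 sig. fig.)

0.978

f_n = 1 − e^(−nkτ) = 1 − e^(−7 × 0.03650 × 15.0) = 1 − e^(−3.833) = 1 − 0.02166 ≈ 0.978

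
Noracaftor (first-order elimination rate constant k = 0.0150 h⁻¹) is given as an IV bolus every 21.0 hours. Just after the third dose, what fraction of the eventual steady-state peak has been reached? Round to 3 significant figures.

f_n = 1 − e^(−nkτ) = 1 − e^(−3 × 0.01500 × 21.0) = 1 − e^(−0.9450) = 1 − 0.3887 ≈ 0.611

0.611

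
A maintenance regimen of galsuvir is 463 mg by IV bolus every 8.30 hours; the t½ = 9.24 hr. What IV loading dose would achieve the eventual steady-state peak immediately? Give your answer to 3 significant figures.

k = ln 2 / 9.24 = 0.07502 hr⁻¹
Accumulation ratio R = 1 / (1 − e^(−kτ)) = 1 / (1 − e^(−0.07502×8.30)) = 1 / (1 − 0.5365) = 2.158
Loading dose = maintenance dose × R = 463 × 2.158 ≈ 999 mg

999 mg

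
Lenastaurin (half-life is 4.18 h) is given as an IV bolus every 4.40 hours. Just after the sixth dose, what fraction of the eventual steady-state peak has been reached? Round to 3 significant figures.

k = ln 2 / 4.18 = 0.1658 h⁻¹
f_n = 1 − e^(−nkτ) = 1 − e^(−6 × 0.1658 × 4.40) = 1 − e^(−4.378) = 1 − 0.01255 ≈ 0.987

0.987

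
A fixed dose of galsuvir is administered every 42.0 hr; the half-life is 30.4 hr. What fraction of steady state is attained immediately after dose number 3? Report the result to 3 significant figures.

k = ln 2 / 30.4 = 0.02280 hr⁻¹
f_n = 1 − e^(−nkτ) = 1 − e^(−3 × 0.02280 × 42.0) = 1 − e^(−2.873) = 1 − 0.05653 ≈ 0.943

0.943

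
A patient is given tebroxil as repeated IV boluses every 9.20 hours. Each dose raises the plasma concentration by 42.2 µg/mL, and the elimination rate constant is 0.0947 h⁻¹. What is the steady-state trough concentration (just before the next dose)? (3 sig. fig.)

30.4 µg/mL

Fraction remaining after one interval: e^(−kτ) = e^(−0.09470 × 9.20) = 0.4184
R = 1 / (1 − 0.4184) = 1.719
Css,max = 42.2 × 1.719 = 72.56 µg/mL
Css,min = Css,max × e^(−kτ) = 72.56 × 0.4184 ≈ 30.4 µg/mL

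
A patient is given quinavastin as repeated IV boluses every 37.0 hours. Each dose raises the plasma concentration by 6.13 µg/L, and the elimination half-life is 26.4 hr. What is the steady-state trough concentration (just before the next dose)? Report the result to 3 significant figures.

k = ln 2 / 26.4 = 0.02626 hr⁻¹
Fraction remaining after one interval: e^(−kτ) = e^(−0.02626 × 37.0) = 0.3785
R = 1 / (1 − 0.3785) = 1.609
Css,max = 6.13 × 1.609 = 9.864 µg/L
Css,min = Css,max × e^(−kτ) = 9.864 × 0.3785 ≈ 3.73 µg/L

3.73 µg/L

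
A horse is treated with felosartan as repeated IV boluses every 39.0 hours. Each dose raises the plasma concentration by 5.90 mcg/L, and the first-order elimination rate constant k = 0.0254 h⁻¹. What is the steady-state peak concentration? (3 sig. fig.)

Fraction remaining after one interval: e^(−kτ) = e^(−0.02540 × 39.0) = 0.3714
R = 1 / (1 − 0.3714) = 1.591
Css,max = 5.90 × 1.591 ≈ 9.39 mcg/L

9.39 mcg/L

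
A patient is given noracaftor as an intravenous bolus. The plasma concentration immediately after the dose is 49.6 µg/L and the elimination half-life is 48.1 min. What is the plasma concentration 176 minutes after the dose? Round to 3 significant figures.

k = ln 2 / 48.1 = 0.01441 min⁻¹
C(t) = C₀ e^(−kt) = 49.6 × e^(−0.01441 × 176) = 49.6 × e^(−2.536) = 49.6 × 0.07916 ≈ 3.93 µg/L

3.93 µg/L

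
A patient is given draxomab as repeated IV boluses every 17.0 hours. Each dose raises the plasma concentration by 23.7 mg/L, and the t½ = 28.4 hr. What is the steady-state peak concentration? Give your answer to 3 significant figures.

69.8 mg/L

k = ln 2 / 28.4 = 0.02441 hr⁻¹
Fraction remaining after one interval: e^(−kτ) = e^(−0.02441 × 17.0) = 0.6604
R = 1 / (1 − 0.6604) = 2.945
Css,max = 23.7 × 2.945 ≈ 69.8 mg/L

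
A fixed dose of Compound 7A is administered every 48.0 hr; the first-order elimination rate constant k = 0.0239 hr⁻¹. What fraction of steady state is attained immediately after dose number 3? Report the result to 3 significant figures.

0.968

f_n = 1 − e^(−nkτ) = 1 − e^(−3 × 0.02390 × 48.0) = 1 − e^(−3.442) = 1 − 0.03201 ≈ 0.968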